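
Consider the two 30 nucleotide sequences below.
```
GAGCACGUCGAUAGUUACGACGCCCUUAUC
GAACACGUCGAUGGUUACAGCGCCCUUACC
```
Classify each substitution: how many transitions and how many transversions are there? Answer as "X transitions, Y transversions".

Transitions (purine↔purine or pyrimidine↔pyrimidine): 3 G→A, 13 A→G, 19 G→A, 20 A→G, 29 U→C.
Transversions (purine↔pyrimidine): none.

5 transitions, 0 transversions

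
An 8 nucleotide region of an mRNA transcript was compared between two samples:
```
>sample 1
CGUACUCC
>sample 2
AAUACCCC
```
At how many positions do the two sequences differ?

3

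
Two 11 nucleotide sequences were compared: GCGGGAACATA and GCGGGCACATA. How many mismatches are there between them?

1

The sequences differ at sites 6 (1-based) — 1 in total.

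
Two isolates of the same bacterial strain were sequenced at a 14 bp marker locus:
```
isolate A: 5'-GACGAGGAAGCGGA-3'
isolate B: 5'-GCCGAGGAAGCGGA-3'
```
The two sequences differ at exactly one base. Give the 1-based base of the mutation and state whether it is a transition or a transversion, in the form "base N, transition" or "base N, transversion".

Base 2 changes A→C. A is a purine and C is a pyrimidine, so this is a transversion.

base 2, transversion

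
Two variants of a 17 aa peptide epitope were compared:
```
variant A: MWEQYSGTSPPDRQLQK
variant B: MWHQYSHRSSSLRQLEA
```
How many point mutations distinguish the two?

Comparing position by position, 8 residues differ: 3 (E/H), 7 (G/H), 8 (T/R), 10 (P/S), 11 (P/S), 12 (D/L), 16 (Q/E), 17 (K/A).

8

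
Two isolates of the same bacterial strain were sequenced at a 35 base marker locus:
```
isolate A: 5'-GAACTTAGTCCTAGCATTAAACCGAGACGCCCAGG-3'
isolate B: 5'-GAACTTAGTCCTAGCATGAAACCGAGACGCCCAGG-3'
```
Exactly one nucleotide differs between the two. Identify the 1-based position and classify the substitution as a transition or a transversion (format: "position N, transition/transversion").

Position 18 changes T→G. T is a pyrimidine and G is a purine, so this is a transversion.

position 18, transversion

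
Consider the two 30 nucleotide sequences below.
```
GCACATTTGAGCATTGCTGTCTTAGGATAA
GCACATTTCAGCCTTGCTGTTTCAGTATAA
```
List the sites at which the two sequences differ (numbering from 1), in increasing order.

9, 13, 21, 23, 26

Scanning 1-based: 9: G/C; 13: A/C; 21: C/T; 23: T/C; 26: G/T.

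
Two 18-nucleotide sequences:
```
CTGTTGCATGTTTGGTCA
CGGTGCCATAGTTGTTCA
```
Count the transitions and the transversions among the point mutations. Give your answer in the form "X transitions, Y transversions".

1 transition, 5 transversions

Transitions (purine↔purine or pyrimidine↔pyrimidine): 10 G→A.
Transversions (purine↔pyrimidine): 2 T→G, 5 T→G, 6 G→C, 11 T→G, 15 G→T.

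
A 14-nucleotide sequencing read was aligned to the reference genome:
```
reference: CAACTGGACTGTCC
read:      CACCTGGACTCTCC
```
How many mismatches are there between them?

2

Mismatches (1-based): base 3: A→C; base 11: G→C.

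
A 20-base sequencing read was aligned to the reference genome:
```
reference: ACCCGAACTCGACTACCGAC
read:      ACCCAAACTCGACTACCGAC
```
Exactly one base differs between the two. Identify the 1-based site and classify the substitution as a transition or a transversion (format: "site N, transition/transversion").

site 5, transition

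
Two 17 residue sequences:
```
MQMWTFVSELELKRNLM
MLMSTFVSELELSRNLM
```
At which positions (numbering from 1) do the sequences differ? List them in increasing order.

2, 4, 13

Scanning 1-based: 2: Q/L; 4: W/S; 13: K/S.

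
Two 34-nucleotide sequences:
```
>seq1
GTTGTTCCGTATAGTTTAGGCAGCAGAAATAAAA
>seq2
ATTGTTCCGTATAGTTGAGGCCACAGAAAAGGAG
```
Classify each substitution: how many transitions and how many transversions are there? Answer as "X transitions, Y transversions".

Mismatches (1-based):
site 1: G→A (purine→purine, transition)
site 17: T→G (pyrimidine→purine, transversion)
site 22: A→C (purine→pyrimidine, transversion)
site 23: G→A (purine→purine, transition)
site 30: T→A (pyrimidine→purine, transversion)
site 31: A→G (purine→purine, transition)
site 32: A→G (purine→purine, transition)
site 34: A→G (purine→purine, transition)

5 transitions, 3 transversions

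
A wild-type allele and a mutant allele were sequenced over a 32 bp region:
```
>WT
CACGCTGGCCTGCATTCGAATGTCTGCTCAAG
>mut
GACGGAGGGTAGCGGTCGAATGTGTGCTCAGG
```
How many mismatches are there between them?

10

Comparing position by position, 10 bases differ: 1 (C/G), 5 (C/G), 6 (T/A), 9 (C/G), 10 (C/T), 11 (T/A), 14 (A/G), 15 (T/G), 24 (C/G), 31 (A/G).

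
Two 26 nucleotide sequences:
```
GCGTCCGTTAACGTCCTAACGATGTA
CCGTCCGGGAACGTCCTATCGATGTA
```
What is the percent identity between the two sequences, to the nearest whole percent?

4 positions differ (1, 8, 9, 19), so 22 of 26 match: 22/26 = 84.62%.

85%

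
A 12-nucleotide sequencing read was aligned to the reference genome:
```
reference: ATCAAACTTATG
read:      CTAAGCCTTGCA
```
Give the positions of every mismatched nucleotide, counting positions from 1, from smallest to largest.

1, 3, 5, 6, 10, 11, 12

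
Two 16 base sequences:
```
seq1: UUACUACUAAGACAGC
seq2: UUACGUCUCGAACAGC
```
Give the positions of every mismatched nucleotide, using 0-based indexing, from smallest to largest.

Scanning 0-based: 4: U/G; 5: A/U; 8: A/C; 9: A/G; 10: G/A.

4, 5, 8, 9, 10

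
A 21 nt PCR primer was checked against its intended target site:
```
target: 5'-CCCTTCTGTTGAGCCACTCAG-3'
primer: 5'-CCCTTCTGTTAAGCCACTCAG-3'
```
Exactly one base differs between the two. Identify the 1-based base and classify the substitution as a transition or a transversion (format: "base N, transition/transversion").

Base 11 changes G→A. G is a purine and A is a purine, so this is a transition.

base 11, transition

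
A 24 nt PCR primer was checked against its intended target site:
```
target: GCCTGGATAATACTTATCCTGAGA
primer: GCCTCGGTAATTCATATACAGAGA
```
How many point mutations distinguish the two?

6

Comparing position by position, 6 bases differ: 5 (G/C), 7 (A/G), 12 (A/T), 14 (T/A), 18 (C/A), 20 (T/A).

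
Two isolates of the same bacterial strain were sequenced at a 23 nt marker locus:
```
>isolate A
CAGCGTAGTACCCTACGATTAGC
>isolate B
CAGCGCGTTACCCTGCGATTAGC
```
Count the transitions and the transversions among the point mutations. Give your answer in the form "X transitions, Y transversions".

3 transitions, 1 transversion

Transitions (purine↔purine or pyrimidine↔pyrimidine): 6 T→C, 7 A→G, 15 A→G.
Transversions (purine↔pyrimidine): 8 G→T.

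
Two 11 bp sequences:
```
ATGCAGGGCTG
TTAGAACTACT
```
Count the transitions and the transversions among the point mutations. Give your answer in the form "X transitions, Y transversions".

Mismatches (1-based):
site 1: A→T (purine→pyrimidine, transversion)
site 3: G→A (purine→purine, transition)
site 4: C→G (pyrimidine→purine, transversion)
site 6: G→A (purine→purine, transition)
site 7: G→C (purine→pyrimidine, transversion)
site 8: G→T (purine→pyrimidine, transversion)
site 9: C→A (pyrimidine→purine, transversion)
site 10: T→C (pyrimidine→pyrimidine, transition)
site 11: G→T (purine→pyrimidine, transversion)

3 transitions, 6 transversions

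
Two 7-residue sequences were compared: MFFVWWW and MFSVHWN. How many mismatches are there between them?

3

Comparing position by position, 3 residues differ: 3 (F/S), 5 (W/H), 7 (W/N).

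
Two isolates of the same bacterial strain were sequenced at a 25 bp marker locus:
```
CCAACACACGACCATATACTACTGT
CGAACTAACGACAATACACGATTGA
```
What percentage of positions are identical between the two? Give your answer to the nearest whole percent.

8 positions differ (2, 6, 7, 13, 17, 20, 22, 25), so 17 of 25 match: 17/25 = 68%.

68%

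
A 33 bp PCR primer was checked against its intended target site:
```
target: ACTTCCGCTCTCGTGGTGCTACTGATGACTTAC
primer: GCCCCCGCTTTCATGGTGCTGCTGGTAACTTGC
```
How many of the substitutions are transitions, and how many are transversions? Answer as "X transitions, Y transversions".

9 transitions, 0 transversions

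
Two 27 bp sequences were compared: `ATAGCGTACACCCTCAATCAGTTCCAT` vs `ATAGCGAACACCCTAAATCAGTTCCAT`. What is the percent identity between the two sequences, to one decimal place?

Mismatches at positions 7, 15 (1-based): 2 of 27.
Identical positions: 25/27 = 92.59% → 92.6%.

92.6%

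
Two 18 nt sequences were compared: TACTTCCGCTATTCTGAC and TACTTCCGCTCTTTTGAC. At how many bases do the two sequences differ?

Mismatches (1-based): base 11: A→C; base 14: C→T.

2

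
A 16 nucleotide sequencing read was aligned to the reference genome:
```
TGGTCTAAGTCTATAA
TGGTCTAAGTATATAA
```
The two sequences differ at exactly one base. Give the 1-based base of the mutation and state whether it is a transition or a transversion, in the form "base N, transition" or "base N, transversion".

base 11, transversion

Base 11 changes C→A. C is a pyrimidine and A is a purine, so this is a transversion.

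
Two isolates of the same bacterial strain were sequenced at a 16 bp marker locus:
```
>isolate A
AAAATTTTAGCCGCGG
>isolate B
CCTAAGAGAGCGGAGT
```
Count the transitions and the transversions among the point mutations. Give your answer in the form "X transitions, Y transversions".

Transitions (purine↔purine or pyrimidine↔pyrimidine): none.
Transversions (purine↔pyrimidine): 1 A→C, 2 A→C, 3 A→T, 5 T→A, 6 T→G, 7 T→A, 8 T→G, 12 C→G, 14 C→A, 16 G→T.

0 transitions, 10 transversions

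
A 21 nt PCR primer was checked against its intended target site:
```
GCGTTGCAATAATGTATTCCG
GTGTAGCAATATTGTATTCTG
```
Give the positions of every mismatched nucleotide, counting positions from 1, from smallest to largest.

Scanning 1-based: 2: C/T; 5: T/A; 12: A/T; 20: C/T.

2, 5, 12, 20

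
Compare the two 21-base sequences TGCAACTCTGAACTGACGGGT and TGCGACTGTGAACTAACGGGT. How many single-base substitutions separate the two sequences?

Comparing position by position, 3 sites differ: 4 (A/G), 8 (C/G), 15 (G/A).

3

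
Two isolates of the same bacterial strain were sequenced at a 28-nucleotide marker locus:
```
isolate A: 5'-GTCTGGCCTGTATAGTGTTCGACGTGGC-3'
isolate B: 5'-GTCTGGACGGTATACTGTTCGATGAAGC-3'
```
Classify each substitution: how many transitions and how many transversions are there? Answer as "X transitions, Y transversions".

2 transitions, 4 transversions

Transitions (purine↔purine or pyrimidine↔pyrimidine): 23 C→T, 26 G→A.
Transversions (purine↔pyrimidine): 7 C→A, 9 T→G, 15 G→C, 25 T→A.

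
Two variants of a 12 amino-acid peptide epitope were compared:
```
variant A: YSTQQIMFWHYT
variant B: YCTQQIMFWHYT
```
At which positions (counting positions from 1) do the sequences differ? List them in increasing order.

Scanning 1-based: 2: S/C.

2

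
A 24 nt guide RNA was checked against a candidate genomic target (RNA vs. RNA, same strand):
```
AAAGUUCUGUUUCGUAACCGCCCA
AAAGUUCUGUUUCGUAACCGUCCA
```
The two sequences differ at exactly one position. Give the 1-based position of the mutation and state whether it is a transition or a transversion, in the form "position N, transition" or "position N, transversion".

The sequences differ only at position 21: C→U (pyrimidine→pyrimidine), a transition.

position 21, transition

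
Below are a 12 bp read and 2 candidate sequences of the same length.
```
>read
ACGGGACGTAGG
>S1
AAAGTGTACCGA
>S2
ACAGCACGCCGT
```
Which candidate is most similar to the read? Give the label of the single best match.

S2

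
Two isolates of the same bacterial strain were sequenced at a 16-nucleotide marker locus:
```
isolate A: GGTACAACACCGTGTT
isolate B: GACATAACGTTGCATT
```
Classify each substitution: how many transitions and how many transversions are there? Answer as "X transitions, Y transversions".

Transitions (purine↔purine or pyrimidine↔pyrimidine): 2 G→A, 3 T→C, 5 C→T, 9 A→G, 10 C→T, 11 C→T, 13 T→C, 14 G→A.
Transversions (purine↔pyrimidine): none.

8 transitions, 0 transversions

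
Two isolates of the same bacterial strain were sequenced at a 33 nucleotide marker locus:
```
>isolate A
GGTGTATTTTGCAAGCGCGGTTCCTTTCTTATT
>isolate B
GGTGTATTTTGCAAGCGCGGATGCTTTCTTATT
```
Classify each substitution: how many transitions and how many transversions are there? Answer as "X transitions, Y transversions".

0 transitions, 2 transversions

Mismatches (1-based):
site 21: T→A (pyrimidine→purine, transversion)
site 23: C→G (pyrimidine→purine, transversion)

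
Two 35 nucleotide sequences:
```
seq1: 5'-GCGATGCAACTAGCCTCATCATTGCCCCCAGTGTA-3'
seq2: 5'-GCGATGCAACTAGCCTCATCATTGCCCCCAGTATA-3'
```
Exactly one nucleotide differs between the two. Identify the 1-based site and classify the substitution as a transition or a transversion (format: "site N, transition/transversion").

site 33, transition

Site 33 changes G→A. G is a purine and A is a purine, so this is a transition.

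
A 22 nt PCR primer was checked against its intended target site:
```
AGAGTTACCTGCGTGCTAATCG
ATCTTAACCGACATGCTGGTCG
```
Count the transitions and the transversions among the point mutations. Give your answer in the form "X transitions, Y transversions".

4 transitions, 5 transversions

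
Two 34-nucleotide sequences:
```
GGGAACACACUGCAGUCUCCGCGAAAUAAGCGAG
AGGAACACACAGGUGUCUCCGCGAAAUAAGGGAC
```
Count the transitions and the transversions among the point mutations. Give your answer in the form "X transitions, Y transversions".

1 transition, 5 transversions

Transitions (purine↔purine or pyrimidine↔pyrimidine): 1 G→A.
Transversions (purine↔pyrimidine): 11 U→A, 13 C→G, 14 A→U, 31 C→G, 34 G→C.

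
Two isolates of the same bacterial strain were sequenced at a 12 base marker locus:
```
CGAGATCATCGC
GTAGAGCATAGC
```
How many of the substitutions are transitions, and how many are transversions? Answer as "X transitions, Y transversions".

0 transitions, 4 transversions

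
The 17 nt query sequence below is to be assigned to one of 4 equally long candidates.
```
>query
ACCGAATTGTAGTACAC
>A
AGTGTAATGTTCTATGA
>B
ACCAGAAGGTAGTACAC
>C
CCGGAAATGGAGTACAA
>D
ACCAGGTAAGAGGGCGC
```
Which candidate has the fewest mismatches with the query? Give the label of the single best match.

Hamming distances to query — A: 9; B: 4; C: 5; D: 9.
Smallest is B with 4 mismatches.

B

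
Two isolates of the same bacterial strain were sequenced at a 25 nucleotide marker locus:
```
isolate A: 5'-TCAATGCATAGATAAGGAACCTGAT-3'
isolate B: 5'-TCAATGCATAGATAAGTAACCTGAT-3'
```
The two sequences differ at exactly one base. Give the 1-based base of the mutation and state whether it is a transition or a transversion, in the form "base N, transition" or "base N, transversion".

base 17, transversion

Base 17 changes G→T. G is a purine and T is a pyrimidine, so this is a transversion.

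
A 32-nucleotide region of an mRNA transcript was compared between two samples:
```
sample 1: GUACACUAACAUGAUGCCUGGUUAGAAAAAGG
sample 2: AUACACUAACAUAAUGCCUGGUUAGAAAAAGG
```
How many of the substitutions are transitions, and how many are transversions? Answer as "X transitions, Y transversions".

2 transitions, 0 transversions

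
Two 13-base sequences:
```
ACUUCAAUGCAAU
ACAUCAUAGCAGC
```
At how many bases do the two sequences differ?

5

Comparing position by position, 5 bases differ: 3 (U/A), 7 (A/U), 8 (U/A), 12 (A/G), 13 (U/C).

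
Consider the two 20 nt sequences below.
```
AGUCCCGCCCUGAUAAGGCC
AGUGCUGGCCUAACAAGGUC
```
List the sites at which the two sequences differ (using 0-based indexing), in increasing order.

Scanning 0-based: 3: C/G; 5: C/U; 7: C/G; 11: G/A; 13: U/C; 18: C/U.

3, 5, 7, 11, 13, 18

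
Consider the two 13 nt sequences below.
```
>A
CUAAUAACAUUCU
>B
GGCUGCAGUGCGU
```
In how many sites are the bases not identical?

Comparing position by position, 11 sites differ: 1 (C/G), 2 (U/G), 3 (A/C), 4 (A/U), 5 (U/G), 6 (A/C), 8 (C/G), 9 (A/U), 10 (U/G), 11 (U/C), 12 (C/G).

11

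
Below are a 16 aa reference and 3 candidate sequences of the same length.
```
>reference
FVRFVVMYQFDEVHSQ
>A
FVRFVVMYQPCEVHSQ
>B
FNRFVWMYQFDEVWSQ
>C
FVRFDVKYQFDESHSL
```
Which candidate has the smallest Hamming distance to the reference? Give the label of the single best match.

A differs at 2 residues; B differs at 3 residues; C differs at 4 residues. The closest is A.

A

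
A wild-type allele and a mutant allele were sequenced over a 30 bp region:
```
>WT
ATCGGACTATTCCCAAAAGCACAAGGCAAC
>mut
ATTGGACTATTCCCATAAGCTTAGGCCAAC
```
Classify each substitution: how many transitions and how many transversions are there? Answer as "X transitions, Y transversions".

3 transitions, 3 transversions

Transitions (purine↔purine or pyrimidine↔pyrimidine): 3 C→T, 22 C→T, 24 A→G.
Transversions (purine↔pyrimidine): 16 A→T, 21 A→T, 26 G→C.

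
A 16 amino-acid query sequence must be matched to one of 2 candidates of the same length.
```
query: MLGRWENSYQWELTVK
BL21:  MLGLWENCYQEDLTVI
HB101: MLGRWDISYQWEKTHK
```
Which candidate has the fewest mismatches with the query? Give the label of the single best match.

HB101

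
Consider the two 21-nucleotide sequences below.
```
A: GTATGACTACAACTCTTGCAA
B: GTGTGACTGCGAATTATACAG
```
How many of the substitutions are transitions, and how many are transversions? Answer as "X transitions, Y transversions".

Transitions (purine↔purine or pyrimidine↔pyrimidine): 3 A→G, 9 A→G, 11 A→G, 15 C→T, 18 G→A, 21 A→G.
Transversions (purine↔pyrimidine): 13 C→A, 16 T→A.

6 transitions, 2 transversions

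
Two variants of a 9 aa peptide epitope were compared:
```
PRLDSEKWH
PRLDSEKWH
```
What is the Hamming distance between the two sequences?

The two sequences are identical at every position.

0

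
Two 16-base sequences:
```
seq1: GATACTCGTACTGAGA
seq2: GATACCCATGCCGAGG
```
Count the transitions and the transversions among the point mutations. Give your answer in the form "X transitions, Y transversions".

Mismatches (1-based):
base 6: T→C (pyrimidine→pyrimidine, transition)
base 8: G→A (purine→purine, transition)
base 10: A→G (purine→purine, transition)
base 12: T→C (pyrimidine→pyrimidine, transition)
base 16: A→G (purine→purine, transition)

5 transitions, 0 transversions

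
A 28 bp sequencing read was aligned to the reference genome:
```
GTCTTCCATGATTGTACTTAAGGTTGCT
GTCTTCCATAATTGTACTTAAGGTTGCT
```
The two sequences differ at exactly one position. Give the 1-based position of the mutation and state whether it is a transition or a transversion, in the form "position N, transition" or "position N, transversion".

The sequences differ only at position 10: G→A (purine→purine), a transition.

position 10, transition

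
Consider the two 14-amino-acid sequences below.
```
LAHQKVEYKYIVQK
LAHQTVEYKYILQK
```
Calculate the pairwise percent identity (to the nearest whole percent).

86%

2 positions differ (5, 12), so 12 of 14 match: 12/14 = 85.71%.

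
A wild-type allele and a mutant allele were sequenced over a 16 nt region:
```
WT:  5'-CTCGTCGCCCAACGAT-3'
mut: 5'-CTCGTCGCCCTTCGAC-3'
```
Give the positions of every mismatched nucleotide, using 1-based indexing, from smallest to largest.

Scanning 1-based: 11: A/T; 12: A/T; 16: T/C.

11, 12, 16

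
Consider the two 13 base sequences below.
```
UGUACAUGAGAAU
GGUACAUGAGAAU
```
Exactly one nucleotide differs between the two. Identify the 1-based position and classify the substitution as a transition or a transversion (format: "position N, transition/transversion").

Position 1 changes U→G. U is a pyrimidine and G is a purine, so this is a transversion.

position 1, transversion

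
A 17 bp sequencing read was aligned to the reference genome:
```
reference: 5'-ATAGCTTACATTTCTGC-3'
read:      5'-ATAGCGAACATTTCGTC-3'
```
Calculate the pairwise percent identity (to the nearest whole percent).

4 positions differ (6, 7, 15, 16), so 13 of 17 match: 13/17 = 76.47%.

76%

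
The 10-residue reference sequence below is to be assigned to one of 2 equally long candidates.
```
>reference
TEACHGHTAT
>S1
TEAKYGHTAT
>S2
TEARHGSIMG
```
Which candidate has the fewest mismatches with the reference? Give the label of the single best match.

S1 differs at 2 residues; S2 differs at 5 residues. The closest is S1.

S1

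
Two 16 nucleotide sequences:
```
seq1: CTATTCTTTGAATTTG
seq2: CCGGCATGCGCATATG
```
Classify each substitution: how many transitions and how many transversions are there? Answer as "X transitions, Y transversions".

4 transitions, 5 transversions

Mismatches (1-based):
base 2: T→C (pyrimidine→pyrimidine, transition)
base 3: A→G (purine→purine, transition)
base 4: T→G (pyrimidine→purine, transversion)
base 5: T→C (pyrimidine→pyrimidine, transition)
base 6: C→A (pyrimidine→purine, transversion)
base 8: T→G (pyrimidine→purine, transversion)
base 9: T→C (pyrimidine→pyrimidine, transition)
base 11: A→C (purine→pyrimidine, transversion)
base 14: T→A (pyrimidine→purine, transversion)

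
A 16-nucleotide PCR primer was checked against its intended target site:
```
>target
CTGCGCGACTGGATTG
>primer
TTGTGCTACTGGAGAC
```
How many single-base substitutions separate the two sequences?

Mismatches (1-based): site 1: C→T; site 4: C→T; site 7: G→T; site 14: T→G; site 15: T→A; site 16: G→C.

6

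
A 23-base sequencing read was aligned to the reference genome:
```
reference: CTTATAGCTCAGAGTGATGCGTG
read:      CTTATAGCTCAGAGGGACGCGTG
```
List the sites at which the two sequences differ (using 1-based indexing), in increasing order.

15, 18

Differences at site 15 (T→G), site 18 (T→C).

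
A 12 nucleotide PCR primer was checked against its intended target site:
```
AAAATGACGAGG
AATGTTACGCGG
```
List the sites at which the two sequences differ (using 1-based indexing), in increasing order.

Scanning 1-based: 3: A/T; 4: A/G; 6: G/T; 10: A/C.

3, 4, 6, 10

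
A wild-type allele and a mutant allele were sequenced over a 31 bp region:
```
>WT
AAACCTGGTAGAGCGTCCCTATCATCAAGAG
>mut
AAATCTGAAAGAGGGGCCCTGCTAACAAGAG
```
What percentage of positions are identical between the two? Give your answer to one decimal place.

71.0%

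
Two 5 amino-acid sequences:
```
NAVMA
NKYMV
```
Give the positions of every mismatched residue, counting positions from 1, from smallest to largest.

2, 3, 5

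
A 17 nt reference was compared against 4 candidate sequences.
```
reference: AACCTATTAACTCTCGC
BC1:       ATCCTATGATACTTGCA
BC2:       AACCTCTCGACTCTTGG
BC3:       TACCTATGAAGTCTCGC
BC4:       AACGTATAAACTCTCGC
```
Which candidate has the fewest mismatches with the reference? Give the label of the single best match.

BC4

BC1 differs at 9 bases; BC2 differs at 5 bases; BC3 differs at 3 bases; BC4 differs at 2 bases. The closest is BC4.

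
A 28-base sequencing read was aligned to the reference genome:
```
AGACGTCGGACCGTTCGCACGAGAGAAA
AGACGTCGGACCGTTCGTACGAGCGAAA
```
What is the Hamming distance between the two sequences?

2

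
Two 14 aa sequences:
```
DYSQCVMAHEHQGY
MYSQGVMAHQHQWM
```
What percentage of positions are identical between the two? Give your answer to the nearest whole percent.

5 positions differ (1, 5, 10, 13, 14), so 9 of 14 match: 9/14 = 64.29%.

64%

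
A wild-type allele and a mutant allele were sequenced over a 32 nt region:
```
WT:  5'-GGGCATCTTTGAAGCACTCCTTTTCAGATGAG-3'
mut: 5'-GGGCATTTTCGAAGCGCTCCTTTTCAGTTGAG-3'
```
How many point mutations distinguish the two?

Mismatches (1-based): position 7: C→T; position 10: T→C; position 16: A→G; position 28: A→T.

4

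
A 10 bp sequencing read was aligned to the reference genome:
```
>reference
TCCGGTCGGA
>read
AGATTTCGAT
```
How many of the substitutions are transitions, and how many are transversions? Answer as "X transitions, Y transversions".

Mismatches (1-based):
position 1: T→A (pyrimidine→purine, transversion)
position 2: C→G (pyrimidine→purine, transversion)
position 3: C→A (pyrimidine→purine, transversion)
position 4: G→T (purine→pyrimidine, transversion)
position 5: G→T (purine→pyrimidine, transversion)
position 9: G→A (purine→purine, transition)
position 10: A→T (purine→pyrimidine, transversion)

1 transition, 6 transversions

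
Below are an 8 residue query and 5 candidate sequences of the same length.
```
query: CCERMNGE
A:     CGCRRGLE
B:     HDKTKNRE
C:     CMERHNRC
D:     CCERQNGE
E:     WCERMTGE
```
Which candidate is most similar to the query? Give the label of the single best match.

D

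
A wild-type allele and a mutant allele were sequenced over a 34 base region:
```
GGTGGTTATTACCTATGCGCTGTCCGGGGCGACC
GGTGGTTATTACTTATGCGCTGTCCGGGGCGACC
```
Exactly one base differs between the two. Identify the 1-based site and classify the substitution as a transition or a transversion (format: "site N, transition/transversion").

Site 13 changes C→T. C is a pyrimidine and T is a pyrimidine, so this is a transition.

site 13, transition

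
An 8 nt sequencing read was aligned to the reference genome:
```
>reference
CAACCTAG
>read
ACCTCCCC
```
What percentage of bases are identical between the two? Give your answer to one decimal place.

12.5%

7 positions differ (1, 2, 3, 4, 6, 7, 8), so 1 of 8 match: 1/8 = 12.5%.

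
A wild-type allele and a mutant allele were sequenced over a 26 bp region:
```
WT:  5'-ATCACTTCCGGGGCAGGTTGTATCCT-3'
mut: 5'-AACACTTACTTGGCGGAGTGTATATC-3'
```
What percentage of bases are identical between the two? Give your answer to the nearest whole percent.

62%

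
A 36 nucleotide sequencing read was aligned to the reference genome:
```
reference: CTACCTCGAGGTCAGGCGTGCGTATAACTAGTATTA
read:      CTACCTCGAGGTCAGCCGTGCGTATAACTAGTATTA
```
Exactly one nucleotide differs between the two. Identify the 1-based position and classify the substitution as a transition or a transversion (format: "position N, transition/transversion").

The sequences differ only at position 16: G→C (purine→pyrimidine), a transversion.

position 16, transversion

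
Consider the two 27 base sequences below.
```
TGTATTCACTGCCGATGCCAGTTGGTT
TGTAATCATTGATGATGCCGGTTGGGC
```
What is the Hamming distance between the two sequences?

7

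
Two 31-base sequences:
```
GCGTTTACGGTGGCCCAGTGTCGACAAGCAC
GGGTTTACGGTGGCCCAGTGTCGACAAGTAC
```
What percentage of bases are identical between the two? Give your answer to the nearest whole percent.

Mismatches at positions 2, 29 (1-based): 2 of 31.
Identical positions: 29/31 = 93.55% → 94%.

94%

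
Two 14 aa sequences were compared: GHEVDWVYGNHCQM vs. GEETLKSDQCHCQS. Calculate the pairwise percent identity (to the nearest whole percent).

36%

Mismatches at positions 2, 4, 5, 6, 7, 8, 9, 10, 14 (1-based): 9 of 14.
Identical positions: 5/14 = 35.71% → 36%.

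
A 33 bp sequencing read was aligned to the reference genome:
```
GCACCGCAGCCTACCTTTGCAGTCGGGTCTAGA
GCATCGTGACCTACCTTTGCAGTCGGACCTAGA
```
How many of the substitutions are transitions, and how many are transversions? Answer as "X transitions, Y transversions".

Transitions (purine↔purine or pyrimidine↔pyrimidine): 4 C→T, 7 C→T, 8 A→G, 9 G→A, 27 G→A, 28 T→C.
Transversions (purine↔pyrimidine): none.

6 transitions, 0 transversions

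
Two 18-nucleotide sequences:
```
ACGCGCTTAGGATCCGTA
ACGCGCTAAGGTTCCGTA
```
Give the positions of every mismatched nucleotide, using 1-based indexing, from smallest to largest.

Scanning 1-based: 8: T/A; 12: A/T.

8, 12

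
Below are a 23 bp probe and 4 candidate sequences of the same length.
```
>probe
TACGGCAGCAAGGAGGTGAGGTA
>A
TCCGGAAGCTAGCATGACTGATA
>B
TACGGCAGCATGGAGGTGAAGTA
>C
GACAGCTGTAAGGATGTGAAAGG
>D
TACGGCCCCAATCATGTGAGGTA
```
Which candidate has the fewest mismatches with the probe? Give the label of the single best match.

A differs at 9 positions; B differs at 2 positions; C differs at 9 positions; D differs at 5 positions. The closest is B.

B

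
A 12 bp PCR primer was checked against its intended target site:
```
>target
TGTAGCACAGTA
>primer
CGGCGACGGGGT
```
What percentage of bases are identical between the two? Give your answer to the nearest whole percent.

25%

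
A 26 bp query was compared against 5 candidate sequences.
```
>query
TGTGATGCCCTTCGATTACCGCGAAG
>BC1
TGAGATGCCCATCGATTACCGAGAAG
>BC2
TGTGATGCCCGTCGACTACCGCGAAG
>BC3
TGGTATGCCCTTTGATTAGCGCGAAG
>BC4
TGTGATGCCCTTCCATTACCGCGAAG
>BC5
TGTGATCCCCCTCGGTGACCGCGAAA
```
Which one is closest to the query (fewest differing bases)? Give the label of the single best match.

BC4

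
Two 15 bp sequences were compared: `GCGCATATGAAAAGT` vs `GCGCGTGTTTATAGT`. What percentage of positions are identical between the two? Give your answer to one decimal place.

66.7%

5 positions differ (5, 7, 9, 10, 12), so 10 of 15 match: 10/15 = 66.67%.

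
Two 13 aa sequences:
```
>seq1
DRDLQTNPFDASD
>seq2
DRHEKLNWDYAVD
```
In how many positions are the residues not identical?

Comparing position by position, 8 positions differ: 3 (D/H), 4 (L/E), 5 (Q/K), 6 (T/L), 8 (P/W), 9 (F/D), 10 (D/Y), 12 (S/V).

8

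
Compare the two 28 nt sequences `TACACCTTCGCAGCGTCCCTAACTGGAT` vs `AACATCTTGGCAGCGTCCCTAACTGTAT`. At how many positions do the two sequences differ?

4

Comparing position by position, 4 positions differ: 1 (T/A), 5 (C/T), 9 (C/G), 26 (G/T).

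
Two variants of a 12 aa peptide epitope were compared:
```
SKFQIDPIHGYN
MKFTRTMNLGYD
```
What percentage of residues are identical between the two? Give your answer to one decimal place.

33.3%

8 positions differ (1, 4, 5, 6, 7, 8, 9, 12), so 4 of 12 match: 4/12 = 33.33%.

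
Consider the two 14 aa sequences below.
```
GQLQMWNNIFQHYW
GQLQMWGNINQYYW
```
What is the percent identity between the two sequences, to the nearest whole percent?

79%

3 positions differ (7, 10, 12), so 11 of 14 match: 11/14 = 78.57%.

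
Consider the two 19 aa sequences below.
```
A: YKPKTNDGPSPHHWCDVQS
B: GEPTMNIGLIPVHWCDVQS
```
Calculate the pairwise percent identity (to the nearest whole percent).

8 positions differ (1, 2, 4, 5, 7, 9, 10, 12), so 11 of 19 match: 11/19 = 57.89%.

58%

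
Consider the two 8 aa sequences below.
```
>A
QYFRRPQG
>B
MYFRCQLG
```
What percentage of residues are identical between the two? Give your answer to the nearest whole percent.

Mismatches at positions 1, 5, 6, 7 (1-based): 4 of 8.
Identical positions: 4/8 = 50% → 50%.

50%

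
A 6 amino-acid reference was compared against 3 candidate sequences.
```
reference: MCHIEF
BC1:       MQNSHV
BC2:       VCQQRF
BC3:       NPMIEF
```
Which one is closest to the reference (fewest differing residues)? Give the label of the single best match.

Hamming distances to reference — BC1: 5; BC2: 4; BC3: 3.
Smallest is BC3 with 3 mismatches.

BC3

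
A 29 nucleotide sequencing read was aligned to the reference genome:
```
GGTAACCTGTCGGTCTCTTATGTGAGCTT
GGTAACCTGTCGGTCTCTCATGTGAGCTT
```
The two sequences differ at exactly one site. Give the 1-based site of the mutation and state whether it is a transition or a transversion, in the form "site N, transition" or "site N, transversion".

The sequences differ only at site 19: T→C (pyrimidine→pyrimidine), a transition.

site 19, transition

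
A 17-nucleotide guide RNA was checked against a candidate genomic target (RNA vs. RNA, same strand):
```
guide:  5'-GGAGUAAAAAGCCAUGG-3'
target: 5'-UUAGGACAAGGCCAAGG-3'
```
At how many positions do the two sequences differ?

6

Comparing position by position, 6 positions differ: 1 (G/U), 2 (G/U), 5 (U/G), 7 (A/C), 10 (A/G), 15 (U/A).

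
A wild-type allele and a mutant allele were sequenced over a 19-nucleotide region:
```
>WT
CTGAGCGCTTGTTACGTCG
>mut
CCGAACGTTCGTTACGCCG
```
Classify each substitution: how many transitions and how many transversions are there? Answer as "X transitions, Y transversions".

Mismatches (1-based):
position 2: T→C (pyrimidine→pyrimidine, transition)
position 5: G→A (purine→purine, transition)
position 8: C→T (pyrimidine→pyrimidine, transition)
position 10: T→C (pyrimidine→pyrimidine, transition)
position 17: T→C (pyrimidine→pyrimidine, transition)

5 transitions, 0 transversions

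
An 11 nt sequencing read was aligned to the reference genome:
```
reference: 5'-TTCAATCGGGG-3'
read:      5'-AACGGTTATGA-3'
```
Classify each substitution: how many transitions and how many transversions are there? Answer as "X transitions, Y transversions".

Mismatches (1-based):
site 1: T→A (pyrimidine→purine, transversion)
site 2: T→A (pyrimidine→purine, transversion)
site 4: A→G (purine→purine, transition)
site 5: A→G (purine→purine, transition)
site 7: C→T (pyrimidine→pyrimidine, transition)
site 8: G→A (purine→purine, transition)
site 9: G→T (purine→pyrimidine, transversion)
site 11: G→A (purine→purine, transition)

5 transitions, 3 transversions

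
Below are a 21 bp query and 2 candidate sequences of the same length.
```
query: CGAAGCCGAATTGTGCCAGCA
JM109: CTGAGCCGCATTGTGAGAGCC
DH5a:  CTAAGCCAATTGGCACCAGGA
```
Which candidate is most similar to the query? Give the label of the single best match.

JM109

JM109 differs at 6 bases; DH5a differs at 7 bases. The closest is JM109.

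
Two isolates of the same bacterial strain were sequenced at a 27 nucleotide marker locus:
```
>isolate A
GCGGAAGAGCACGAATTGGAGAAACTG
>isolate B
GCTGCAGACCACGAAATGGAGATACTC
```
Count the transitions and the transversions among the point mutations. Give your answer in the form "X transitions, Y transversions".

Transitions (purine↔purine or pyrimidine↔pyrimidine): none.
Transversions (purine↔pyrimidine): 3 G→T, 5 A→C, 9 G→C, 16 T→A, 23 A→T, 27 G→C.

0 transitions, 6 transversions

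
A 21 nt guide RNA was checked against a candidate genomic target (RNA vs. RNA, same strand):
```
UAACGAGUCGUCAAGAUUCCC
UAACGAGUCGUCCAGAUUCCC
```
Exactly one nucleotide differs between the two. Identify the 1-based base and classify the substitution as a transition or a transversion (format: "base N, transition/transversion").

base 13, transversion

The sequences differ only at base 13: A→C (purine→pyrimidine), a transversion.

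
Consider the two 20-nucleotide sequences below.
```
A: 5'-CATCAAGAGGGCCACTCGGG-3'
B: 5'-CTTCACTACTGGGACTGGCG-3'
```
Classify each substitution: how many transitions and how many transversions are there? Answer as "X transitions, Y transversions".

0 transitions, 9 transversions

Mismatches (1-based):
base 2: A→T (purine→pyrimidine, transversion)
base 6: A→C (purine→pyrimidine, transversion)
base 7: G→T (purine→pyrimidine, transversion)
base 9: G→C (purine→pyrimidine, transversion)
base 10: G→T (purine→pyrimidine, transversion)
base 12: C→G (pyrimidine→purine, transversion)
base 13: C→G (pyrimidine→purine, transversion)
base 17: C→G (pyrimidine→purine, transversion)
base 19: G→C (purine→pyrimidine, transversion)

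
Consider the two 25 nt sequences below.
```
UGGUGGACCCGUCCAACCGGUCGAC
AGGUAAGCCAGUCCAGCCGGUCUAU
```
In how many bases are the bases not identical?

Comparing position by position, 8 bases differ: 1 (U/A), 5 (G/A), 6 (G/A), 7 (A/G), 10 (C/A), 16 (A/G), 23 (G/U), 25 (C/U).

8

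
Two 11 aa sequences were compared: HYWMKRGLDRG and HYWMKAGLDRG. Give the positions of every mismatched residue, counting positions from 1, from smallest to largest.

6

Scanning 1-based: 6: R/A.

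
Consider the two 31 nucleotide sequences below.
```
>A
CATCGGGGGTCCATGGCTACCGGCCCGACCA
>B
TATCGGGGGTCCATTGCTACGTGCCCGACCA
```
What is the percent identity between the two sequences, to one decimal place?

87.1%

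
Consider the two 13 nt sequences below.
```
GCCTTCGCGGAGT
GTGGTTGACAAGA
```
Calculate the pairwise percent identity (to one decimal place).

8 positions differ (2, 3, 4, 6, 8, 9, 10, 13), so 5 of 13 match: 5/13 = 38.46%.

38.5%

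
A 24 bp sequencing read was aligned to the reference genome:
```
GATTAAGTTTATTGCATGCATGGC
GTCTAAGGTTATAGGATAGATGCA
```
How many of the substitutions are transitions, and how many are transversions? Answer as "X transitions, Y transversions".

Transitions (purine↔purine or pyrimidine↔pyrimidine): 3 T→C, 18 G→A.
Transversions (purine↔pyrimidine): 2 A→T, 8 T→G, 13 T→A, 15 C→G, 19 C→G, 23 G→C, 24 C→A.

2 transitions, 7 transversions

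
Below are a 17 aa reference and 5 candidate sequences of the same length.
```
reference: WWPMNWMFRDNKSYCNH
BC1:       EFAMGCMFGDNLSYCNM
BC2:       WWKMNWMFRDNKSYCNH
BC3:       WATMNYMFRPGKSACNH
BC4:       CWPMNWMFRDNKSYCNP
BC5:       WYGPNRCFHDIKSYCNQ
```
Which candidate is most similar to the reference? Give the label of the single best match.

BC2

BC1 differs at 8 positions; BC2 differs at 1 position; BC3 differs at 6 positions; BC4 differs at 2 positions; BC5 differs at 8 positions. The closest is BC2.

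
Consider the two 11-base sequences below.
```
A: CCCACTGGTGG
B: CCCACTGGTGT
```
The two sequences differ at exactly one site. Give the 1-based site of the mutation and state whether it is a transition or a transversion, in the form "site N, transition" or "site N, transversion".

site 11, transversion

The sequences differ only at site 11: G→T (purine→pyrimidine), a transversion.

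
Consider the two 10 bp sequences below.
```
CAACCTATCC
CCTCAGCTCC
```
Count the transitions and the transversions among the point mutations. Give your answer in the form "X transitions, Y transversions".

Transitions (purine↔purine or pyrimidine↔pyrimidine): none.
Transversions (purine↔pyrimidine): 2 A→C, 3 A→T, 5 C→A, 6 T→G, 7 A→C.

0 transitions, 5 transversions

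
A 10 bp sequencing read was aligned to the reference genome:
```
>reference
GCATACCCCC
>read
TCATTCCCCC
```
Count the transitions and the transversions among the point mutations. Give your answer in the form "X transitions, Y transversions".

0 transitions, 2 transversions

Transitions (purine↔purine or pyrimidine↔pyrimidine): none.
Transversions (purine↔pyrimidine): 1 G→T, 5 A→T.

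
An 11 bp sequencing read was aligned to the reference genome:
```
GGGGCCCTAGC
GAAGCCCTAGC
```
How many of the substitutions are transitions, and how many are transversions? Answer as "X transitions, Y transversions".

Transitions (purine↔purine or pyrimidine↔pyrimidine): 2 G→A, 3 G→A.
Transversions (purine↔pyrimidine): none.

2 transitions, 0 transversions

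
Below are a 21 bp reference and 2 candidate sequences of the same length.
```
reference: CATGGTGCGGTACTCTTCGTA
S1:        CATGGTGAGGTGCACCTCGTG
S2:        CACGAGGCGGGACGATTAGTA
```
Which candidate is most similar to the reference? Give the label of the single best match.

Hamming distances to reference — S1: 5; S2: 7.
Smallest is S1 with 5 mismatches.

S1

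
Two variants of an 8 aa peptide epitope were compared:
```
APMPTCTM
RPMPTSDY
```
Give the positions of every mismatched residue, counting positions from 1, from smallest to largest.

Differences at position 1 (A→R), position 6 (C→S), position 7 (T→D), position 8 (M→Y).

1, 6, 7, 8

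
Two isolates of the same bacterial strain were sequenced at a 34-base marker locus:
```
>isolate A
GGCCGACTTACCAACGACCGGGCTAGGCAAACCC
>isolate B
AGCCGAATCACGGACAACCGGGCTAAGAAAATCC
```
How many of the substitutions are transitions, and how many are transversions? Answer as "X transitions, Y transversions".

Mismatches (1-based):
base 1: G→A (purine→purine, transition)
base 7: C→A (pyrimidine→purine, transversion)
base 9: T→C (pyrimidine→pyrimidine, transition)
base 12: C→G (pyrimidine→purine, transversion)
base 13: A→G (purine→purine, transition)
base 16: G→A (purine→purine, transition)
base 26: G→A (purine→purine, transition)
base 28: C→A (pyrimidine→purine, transversion)
base 32: C→T (pyrimidine→pyrimidine, transition)

6 transitions, 3 transversions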